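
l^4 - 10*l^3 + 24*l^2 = l^2*(l - 6)*(l - 4)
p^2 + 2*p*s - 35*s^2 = (p - 5*s)*(p + 7*s)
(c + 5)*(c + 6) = c^2 + 11*c + 30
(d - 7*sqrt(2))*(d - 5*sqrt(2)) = d^2 - 12*sqrt(2)*d + 70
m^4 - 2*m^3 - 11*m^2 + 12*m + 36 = (m - 3)^2*(m + 2)^2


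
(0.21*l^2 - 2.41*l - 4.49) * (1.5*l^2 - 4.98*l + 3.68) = 0.315*l^4 - 4.6608*l^3 + 6.0396*l^2 + 13.4914*l - 16.5232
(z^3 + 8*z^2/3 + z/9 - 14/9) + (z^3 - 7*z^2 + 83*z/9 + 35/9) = 2*z^3 - 13*z^2/3 + 28*z/3 + 7/3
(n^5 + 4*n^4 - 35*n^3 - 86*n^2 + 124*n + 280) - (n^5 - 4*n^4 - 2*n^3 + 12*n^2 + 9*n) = 8*n^4 - 33*n^3 - 98*n^2 + 115*n + 280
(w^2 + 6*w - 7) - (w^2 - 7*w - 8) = 13*w + 1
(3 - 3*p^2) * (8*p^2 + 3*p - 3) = -24*p^4 - 9*p^3 + 33*p^2 + 9*p - 9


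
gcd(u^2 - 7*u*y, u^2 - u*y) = u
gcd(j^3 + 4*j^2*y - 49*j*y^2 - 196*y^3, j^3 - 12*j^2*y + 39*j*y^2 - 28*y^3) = -j + 7*y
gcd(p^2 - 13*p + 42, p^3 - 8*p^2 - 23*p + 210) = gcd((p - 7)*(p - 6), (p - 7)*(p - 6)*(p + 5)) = p^2 - 13*p + 42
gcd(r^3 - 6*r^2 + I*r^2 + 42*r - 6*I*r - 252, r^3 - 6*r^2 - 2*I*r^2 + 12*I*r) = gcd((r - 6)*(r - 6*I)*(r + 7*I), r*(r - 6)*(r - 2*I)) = r - 6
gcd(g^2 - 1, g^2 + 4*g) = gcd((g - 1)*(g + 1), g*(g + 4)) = 1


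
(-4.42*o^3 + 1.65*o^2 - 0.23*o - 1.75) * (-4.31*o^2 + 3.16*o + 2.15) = 19.0502*o^5 - 21.0787*o^4 - 3.2977*o^3 + 10.3632*o^2 - 6.0245*o - 3.7625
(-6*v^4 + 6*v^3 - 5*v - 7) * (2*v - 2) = -12*v^5 + 24*v^4 - 12*v^3 - 10*v^2 - 4*v + 14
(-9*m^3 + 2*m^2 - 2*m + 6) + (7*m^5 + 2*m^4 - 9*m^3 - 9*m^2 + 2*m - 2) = 7*m^5 + 2*m^4 - 18*m^3 - 7*m^2 + 4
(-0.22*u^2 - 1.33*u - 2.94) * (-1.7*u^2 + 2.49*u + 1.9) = 0.374*u^4 + 1.7132*u^3 + 1.2683*u^2 - 9.8476*u - 5.586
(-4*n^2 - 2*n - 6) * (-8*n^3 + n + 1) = 32*n^5 + 16*n^4 + 44*n^3 - 6*n^2 - 8*n - 6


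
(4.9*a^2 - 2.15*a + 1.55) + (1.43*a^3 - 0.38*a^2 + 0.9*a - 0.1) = 1.43*a^3 + 4.52*a^2 - 1.25*a + 1.45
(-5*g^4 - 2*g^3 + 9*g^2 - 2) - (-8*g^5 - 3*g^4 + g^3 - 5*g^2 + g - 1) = 8*g^5 - 2*g^4 - 3*g^3 + 14*g^2 - g - 1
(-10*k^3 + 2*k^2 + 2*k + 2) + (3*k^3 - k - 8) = -7*k^3 + 2*k^2 + k - 6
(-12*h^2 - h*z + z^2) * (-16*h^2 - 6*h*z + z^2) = 192*h^4 + 88*h^3*z - 22*h^2*z^2 - 7*h*z^3 + z^4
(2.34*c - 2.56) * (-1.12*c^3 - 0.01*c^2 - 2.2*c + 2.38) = -2.6208*c^4 + 2.8438*c^3 - 5.1224*c^2 + 11.2012*c - 6.0928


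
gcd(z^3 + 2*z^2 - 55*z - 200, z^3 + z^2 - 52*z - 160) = z^2 - 3*z - 40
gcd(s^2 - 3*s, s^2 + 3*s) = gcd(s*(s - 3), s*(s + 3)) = s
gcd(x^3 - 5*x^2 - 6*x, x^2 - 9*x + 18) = x - 6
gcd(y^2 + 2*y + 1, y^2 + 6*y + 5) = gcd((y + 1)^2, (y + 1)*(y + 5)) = y + 1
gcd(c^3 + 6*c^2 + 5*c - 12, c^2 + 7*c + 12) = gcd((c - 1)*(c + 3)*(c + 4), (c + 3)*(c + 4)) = c^2 + 7*c + 12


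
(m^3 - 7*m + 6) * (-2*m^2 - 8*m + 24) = -2*m^5 - 8*m^4 + 38*m^3 + 44*m^2 - 216*m + 144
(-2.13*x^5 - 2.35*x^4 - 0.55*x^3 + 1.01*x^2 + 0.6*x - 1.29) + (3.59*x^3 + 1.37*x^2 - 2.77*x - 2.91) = -2.13*x^5 - 2.35*x^4 + 3.04*x^3 + 2.38*x^2 - 2.17*x - 4.2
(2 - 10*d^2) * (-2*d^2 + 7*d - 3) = 20*d^4 - 70*d^3 + 26*d^2 + 14*d - 6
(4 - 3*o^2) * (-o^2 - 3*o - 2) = 3*o^4 + 9*o^3 + 2*o^2 - 12*o - 8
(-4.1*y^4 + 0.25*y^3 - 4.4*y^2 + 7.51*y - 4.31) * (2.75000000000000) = -11.275*y^4 + 0.6875*y^3 - 12.1*y^2 + 20.6525*y - 11.8525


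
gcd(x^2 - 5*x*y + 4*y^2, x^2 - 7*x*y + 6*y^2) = x - y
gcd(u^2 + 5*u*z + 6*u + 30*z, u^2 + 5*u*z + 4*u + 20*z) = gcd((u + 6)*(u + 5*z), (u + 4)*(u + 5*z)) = u + 5*z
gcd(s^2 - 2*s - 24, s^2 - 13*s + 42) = s - 6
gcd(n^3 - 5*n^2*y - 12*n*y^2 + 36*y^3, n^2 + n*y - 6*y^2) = -n^2 - n*y + 6*y^2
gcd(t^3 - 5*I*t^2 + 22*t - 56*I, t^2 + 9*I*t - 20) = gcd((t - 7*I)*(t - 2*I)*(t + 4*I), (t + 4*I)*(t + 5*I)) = t + 4*I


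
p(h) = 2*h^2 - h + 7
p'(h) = 4*h - 1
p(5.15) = 54.90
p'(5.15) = 19.60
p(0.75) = 7.38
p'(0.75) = 2.00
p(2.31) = 15.36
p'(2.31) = 8.24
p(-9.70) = 204.88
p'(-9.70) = -39.80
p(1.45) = 9.76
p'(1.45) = 4.80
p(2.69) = 18.78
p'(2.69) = 9.76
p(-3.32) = 32.36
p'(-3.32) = -14.28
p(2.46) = 16.64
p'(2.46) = 8.84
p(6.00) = 73.00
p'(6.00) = 23.00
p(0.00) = 7.00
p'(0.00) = -1.00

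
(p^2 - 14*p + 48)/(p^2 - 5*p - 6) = (p - 8)/(p + 1)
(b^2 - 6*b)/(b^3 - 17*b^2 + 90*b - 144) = b/(b^2 - 11*b + 24)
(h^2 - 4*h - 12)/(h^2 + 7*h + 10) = (h - 6)/(h + 5)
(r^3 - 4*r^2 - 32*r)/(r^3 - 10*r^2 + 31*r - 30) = r*(r^2 - 4*r - 32)/(r^3 - 10*r^2 + 31*r - 30)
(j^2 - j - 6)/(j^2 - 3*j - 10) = (j - 3)/(j - 5)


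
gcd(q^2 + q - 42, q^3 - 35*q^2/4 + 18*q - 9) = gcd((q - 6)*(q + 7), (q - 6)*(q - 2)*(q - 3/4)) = q - 6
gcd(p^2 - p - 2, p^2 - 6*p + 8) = p - 2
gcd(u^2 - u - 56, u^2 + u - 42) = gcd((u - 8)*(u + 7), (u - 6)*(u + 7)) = u + 7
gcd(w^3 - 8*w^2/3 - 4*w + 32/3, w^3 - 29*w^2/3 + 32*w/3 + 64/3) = w - 8/3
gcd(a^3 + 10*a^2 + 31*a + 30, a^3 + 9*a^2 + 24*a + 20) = a^2 + 7*a + 10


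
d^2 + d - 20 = (d - 4)*(d + 5)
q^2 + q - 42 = (q - 6)*(q + 7)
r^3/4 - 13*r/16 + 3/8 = (r/4 + 1/2)*(r - 3/2)*(r - 1/2)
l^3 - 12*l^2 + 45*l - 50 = (l - 5)^2*(l - 2)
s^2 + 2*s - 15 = (s - 3)*(s + 5)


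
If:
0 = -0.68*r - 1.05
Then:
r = -1.54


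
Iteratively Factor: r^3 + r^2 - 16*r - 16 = (r - 4)*(r^2 + 5*r + 4) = (r - 4)*(r + 4)*(r + 1)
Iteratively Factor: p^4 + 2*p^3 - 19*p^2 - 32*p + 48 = (p - 4)*(p^3 + 6*p^2 + 5*p - 12) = (p - 4)*(p + 3)*(p^2 + 3*p - 4) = (p - 4)*(p - 1)*(p + 3)*(p + 4)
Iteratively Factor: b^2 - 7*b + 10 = (b - 2)*(b - 5)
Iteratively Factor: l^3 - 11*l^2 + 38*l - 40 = (l - 5)*(l^2 - 6*l + 8) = (l - 5)*(l - 2)*(l - 4)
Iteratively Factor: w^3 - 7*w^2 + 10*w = (w)*(w^2 - 7*w + 10) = w*(w - 5)*(w - 2)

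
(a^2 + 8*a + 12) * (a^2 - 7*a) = a^4 + a^3 - 44*a^2 - 84*a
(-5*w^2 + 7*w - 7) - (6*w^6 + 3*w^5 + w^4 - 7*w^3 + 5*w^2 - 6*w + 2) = -6*w^6 - 3*w^5 - w^4 + 7*w^3 - 10*w^2 + 13*w - 9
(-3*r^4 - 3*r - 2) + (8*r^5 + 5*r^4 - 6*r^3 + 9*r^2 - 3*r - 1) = 8*r^5 + 2*r^4 - 6*r^3 + 9*r^2 - 6*r - 3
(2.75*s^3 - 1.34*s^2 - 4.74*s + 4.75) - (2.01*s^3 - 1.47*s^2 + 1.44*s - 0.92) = 0.74*s^3 + 0.13*s^2 - 6.18*s + 5.67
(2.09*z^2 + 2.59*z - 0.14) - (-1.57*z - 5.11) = 2.09*z^2 + 4.16*z + 4.97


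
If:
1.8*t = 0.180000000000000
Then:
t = 0.10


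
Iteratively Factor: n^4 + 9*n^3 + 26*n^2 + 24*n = (n + 4)*(n^3 + 5*n^2 + 6*n) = n*(n + 4)*(n^2 + 5*n + 6) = n*(n + 2)*(n + 4)*(n + 3)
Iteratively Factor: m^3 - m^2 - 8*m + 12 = (m + 3)*(m^2 - 4*m + 4) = (m - 2)*(m + 3)*(m - 2)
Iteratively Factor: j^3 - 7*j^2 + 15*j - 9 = (j - 3)*(j^2 - 4*j + 3) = (j - 3)*(j - 1)*(j - 3)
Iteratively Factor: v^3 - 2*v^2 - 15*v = (v - 5)*(v^2 + 3*v) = (v - 5)*(v + 3)*(v)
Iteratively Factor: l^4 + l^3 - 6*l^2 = (l)*(l^3 + l^2 - 6*l) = l*(l - 2)*(l^2 + 3*l) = l*(l - 2)*(l + 3)*(l)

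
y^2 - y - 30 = (y - 6)*(y + 5)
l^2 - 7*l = l*(l - 7)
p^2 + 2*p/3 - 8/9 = (p - 2/3)*(p + 4/3)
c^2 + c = c*(c + 1)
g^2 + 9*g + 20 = (g + 4)*(g + 5)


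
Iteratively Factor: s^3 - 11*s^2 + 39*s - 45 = (s - 3)*(s^2 - 8*s + 15) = (s - 3)^2*(s - 5)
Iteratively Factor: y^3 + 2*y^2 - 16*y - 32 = (y + 4)*(y^2 - 2*y - 8) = (y - 4)*(y + 4)*(y + 2)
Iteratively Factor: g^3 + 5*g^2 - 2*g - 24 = (g + 3)*(g^2 + 2*g - 8) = (g + 3)*(g + 4)*(g - 2)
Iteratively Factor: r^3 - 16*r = (r + 4)*(r^2 - 4*r) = (r - 4)*(r + 4)*(r)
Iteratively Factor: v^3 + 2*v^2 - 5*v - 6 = (v + 1)*(v^2 + v - 6) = (v + 1)*(v + 3)*(v - 2)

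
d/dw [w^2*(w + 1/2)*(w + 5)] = w*(8*w^2 + 33*w + 10)/2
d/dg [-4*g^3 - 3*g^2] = 6*g*(-2*g - 1)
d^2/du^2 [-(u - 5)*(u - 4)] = -2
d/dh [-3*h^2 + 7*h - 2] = 7 - 6*h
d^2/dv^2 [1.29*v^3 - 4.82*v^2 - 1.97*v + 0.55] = 7.74*v - 9.64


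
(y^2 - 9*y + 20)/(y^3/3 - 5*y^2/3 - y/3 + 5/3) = 3*(y - 4)/(y^2 - 1)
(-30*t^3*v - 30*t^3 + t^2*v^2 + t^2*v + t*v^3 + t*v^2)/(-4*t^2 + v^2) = t*(30*t^2*v + 30*t^2 - t*v^2 - t*v - v^3 - v^2)/(4*t^2 - v^2)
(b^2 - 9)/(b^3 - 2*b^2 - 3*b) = (b + 3)/(b*(b + 1))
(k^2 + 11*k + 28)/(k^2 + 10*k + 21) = (k + 4)/(k + 3)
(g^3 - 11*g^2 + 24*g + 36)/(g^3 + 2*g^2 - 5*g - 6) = (g^2 - 12*g + 36)/(g^2 + g - 6)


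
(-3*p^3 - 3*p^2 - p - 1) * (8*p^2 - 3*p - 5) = -24*p^5 - 15*p^4 + 16*p^3 + 10*p^2 + 8*p + 5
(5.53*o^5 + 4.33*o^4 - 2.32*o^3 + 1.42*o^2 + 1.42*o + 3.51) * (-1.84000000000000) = -10.1752*o^5 - 7.9672*o^4 + 4.2688*o^3 - 2.6128*o^2 - 2.6128*o - 6.4584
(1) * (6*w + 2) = 6*w + 2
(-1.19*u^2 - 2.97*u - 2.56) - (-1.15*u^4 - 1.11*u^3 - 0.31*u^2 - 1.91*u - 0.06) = 1.15*u^4 + 1.11*u^3 - 0.88*u^2 - 1.06*u - 2.5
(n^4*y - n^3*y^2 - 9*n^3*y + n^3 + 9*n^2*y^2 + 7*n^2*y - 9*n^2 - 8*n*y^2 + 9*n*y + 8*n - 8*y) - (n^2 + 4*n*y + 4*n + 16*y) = n^4*y - n^3*y^2 - 9*n^3*y + n^3 + 9*n^2*y^2 + 7*n^2*y - 10*n^2 - 8*n*y^2 + 5*n*y + 4*n - 24*y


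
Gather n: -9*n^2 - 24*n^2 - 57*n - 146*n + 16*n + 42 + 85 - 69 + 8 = -33*n^2 - 187*n + 66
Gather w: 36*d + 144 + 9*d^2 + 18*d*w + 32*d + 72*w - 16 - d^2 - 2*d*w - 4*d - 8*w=8*d^2 + 64*d + w*(16*d + 64) + 128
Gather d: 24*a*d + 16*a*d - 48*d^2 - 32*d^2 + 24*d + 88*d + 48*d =-80*d^2 + d*(40*a + 160)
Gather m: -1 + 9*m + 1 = 9*m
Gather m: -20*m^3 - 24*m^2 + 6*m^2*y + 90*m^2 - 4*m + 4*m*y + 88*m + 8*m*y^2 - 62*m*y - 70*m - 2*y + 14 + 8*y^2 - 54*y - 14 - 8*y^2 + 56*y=-20*m^3 + m^2*(6*y + 66) + m*(8*y^2 - 58*y + 14)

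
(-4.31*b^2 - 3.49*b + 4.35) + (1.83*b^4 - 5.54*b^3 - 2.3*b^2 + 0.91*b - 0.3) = 1.83*b^4 - 5.54*b^3 - 6.61*b^2 - 2.58*b + 4.05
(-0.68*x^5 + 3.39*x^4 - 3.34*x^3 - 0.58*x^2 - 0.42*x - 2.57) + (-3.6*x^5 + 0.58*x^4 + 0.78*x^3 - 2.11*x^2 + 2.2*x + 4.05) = -4.28*x^5 + 3.97*x^4 - 2.56*x^3 - 2.69*x^2 + 1.78*x + 1.48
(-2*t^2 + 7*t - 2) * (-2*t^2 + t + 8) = 4*t^4 - 16*t^3 - 5*t^2 + 54*t - 16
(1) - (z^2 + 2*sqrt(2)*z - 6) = -z^2 - 2*sqrt(2)*z + 7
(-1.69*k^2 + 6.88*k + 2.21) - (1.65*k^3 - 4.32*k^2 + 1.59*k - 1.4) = -1.65*k^3 + 2.63*k^2 + 5.29*k + 3.61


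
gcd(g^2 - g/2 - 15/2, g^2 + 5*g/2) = g + 5/2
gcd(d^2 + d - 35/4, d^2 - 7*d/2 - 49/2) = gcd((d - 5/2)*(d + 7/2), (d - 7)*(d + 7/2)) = d + 7/2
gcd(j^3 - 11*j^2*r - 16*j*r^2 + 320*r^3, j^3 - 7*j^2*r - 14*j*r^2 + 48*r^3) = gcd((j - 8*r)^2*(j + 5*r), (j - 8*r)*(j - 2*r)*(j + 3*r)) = -j + 8*r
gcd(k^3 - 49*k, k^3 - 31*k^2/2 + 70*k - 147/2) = k - 7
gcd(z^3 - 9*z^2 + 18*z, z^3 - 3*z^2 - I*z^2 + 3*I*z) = z^2 - 3*z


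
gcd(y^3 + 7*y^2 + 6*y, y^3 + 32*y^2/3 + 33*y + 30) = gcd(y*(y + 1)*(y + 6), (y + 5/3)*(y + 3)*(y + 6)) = y + 6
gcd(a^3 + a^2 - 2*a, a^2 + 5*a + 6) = a + 2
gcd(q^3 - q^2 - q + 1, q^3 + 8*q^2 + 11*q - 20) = q - 1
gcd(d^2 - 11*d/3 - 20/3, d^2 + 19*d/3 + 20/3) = d + 4/3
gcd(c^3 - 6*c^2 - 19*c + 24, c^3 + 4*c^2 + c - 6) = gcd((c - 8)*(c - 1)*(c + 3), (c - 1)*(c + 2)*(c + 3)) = c^2 + 2*c - 3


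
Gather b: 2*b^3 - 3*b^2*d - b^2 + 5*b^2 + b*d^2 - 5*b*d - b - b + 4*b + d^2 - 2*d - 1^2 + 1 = 2*b^3 + b^2*(4 - 3*d) + b*(d^2 - 5*d + 2) + d^2 - 2*d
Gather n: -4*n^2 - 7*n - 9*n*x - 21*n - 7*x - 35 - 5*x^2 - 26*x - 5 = -4*n^2 + n*(-9*x - 28) - 5*x^2 - 33*x - 40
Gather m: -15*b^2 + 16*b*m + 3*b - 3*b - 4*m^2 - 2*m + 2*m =-15*b^2 + 16*b*m - 4*m^2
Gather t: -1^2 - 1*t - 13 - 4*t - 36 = -5*t - 50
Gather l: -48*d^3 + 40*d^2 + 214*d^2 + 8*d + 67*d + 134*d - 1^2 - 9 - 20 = -48*d^3 + 254*d^2 + 209*d - 30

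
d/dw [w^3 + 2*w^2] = w*(3*w + 4)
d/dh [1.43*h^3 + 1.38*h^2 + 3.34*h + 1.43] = 4.29*h^2 + 2.76*h + 3.34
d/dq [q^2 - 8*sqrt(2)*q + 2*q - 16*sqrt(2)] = 2*q - 8*sqrt(2) + 2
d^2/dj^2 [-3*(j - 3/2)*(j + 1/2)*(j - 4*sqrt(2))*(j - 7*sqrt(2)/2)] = -36*j^2 + 18*j + 135*sqrt(2)*j - 327/2 - 45*sqrt(2)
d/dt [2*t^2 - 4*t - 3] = 4*t - 4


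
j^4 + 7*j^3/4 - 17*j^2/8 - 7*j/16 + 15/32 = (j - 3/4)*(j - 1/2)*(j + 1/2)*(j + 5/2)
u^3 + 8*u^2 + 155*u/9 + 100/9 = (u + 4/3)*(u + 5/3)*(u + 5)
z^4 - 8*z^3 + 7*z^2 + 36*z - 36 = (z - 6)*(z - 3)*(z - 1)*(z + 2)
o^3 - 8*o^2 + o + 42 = (o - 7)*(o - 3)*(o + 2)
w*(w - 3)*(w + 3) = w^3 - 9*w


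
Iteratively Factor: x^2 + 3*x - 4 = (x + 4)*(x - 1)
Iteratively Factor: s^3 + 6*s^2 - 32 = (s + 4)*(s^2 + 2*s - 8) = (s + 4)^2*(s - 2)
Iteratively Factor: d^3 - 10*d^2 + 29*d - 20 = (d - 4)*(d^2 - 6*d + 5) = (d - 5)*(d - 4)*(d - 1)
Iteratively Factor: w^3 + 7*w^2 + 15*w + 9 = (w + 3)*(w^2 + 4*w + 3) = (w + 3)^2*(w + 1)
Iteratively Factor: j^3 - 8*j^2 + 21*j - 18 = (j - 3)*(j^2 - 5*j + 6) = (j - 3)*(j - 2)*(j - 3)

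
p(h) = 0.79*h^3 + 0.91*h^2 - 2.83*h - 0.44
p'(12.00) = 360.29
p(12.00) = 1461.76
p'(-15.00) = 503.12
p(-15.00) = -2419.49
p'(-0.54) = -3.12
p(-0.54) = 1.23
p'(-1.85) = 1.91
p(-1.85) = 2.91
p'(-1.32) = -1.10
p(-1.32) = 3.06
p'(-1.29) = -1.23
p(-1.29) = 3.03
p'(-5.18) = 51.34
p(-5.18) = -71.17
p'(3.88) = 39.91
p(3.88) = 48.42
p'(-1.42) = -0.64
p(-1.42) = 3.15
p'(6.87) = 121.53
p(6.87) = 279.22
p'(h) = 2.37*h^2 + 1.82*h - 2.83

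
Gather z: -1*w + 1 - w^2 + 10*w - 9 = -w^2 + 9*w - 8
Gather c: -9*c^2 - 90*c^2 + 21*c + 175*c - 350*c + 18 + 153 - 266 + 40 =-99*c^2 - 154*c - 55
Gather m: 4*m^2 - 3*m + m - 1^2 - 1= 4*m^2 - 2*m - 2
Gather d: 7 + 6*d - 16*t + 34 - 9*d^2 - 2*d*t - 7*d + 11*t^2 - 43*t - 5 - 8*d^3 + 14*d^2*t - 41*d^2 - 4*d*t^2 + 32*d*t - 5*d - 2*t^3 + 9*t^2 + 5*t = -8*d^3 + d^2*(14*t - 50) + d*(-4*t^2 + 30*t - 6) - 2*t^3 + 20*t^2 - 54*t + 36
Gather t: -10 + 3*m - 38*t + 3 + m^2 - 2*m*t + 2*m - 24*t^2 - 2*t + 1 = m^2 + 5*m - 24*t^2 + t*(-2*m - 40) - 6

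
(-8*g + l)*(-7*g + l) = 56*g^2 - 15*g*l + l^2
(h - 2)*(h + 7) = h^2 + 5*h - 14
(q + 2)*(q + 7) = q^2 + 9*q + 14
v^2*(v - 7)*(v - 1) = v^4 - 8*v^3 + 7*v^2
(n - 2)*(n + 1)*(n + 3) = n^3 + 2*n^2 - 5*n - 6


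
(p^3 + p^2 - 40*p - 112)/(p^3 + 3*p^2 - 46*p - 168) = (p + 4)/(p + 6)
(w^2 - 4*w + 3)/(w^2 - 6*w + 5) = (w - 3)/(w - 5)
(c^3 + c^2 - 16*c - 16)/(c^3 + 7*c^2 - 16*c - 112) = (c + 1)/(c + 7)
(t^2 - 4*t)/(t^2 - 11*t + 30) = t*(t - 4)/(t^2 - 11*t + 30)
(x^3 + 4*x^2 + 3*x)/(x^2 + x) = x + 3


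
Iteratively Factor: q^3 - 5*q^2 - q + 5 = (q - 1)*(q^2 - 4*q - 5) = (q - 5)*(q - 1)*(q + 1)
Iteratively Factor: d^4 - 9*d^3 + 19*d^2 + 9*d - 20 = (d - 1)*(d^3 - 8*d^2 + 11*d + 20) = (d - 4)*(d - 1)*(d^2 - 4*d - 5) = (d - 5)*(d - 4)*(d - 1)*(d + 1)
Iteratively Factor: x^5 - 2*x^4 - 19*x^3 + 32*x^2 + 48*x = (x + 1)*(x^4 - 3*x^3 - 16*x^2 + 48*x) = x*(x + 1)*(x^3 - 3*x^2 - 16*x + 48) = x*(x - 4)*(x + 1)*(x^2 + x - 12) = x*(x - 4)*(x + 1)*(x + 4)*(x - 3)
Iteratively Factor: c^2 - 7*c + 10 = (c - 2)*(c - 5)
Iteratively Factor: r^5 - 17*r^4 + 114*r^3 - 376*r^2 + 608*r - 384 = (r - 4)*(r^4 - 13*r^3 + 62*r^2 - 128*r + 96) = (r - 4)*(r - 2)*(r^3 - 11*r^2 + 40*r - 48) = (r - 4)*(r - 3)*(r - 2)*(r^2 - 8*r + 16) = (r - 4)^2*(r - 3)*(r - 2)*(r - 4)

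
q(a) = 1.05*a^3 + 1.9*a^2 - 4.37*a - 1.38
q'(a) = 3.15*a^2 + 3.8*a - 4.37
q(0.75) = -3.15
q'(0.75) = 0.25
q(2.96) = 29.56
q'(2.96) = 34.48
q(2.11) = 7.72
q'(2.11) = 17.67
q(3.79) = 66.51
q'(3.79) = 55.28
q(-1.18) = 4.70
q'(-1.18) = -4.47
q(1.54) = 0.23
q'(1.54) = 8.95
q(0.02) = -1.47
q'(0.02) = -4.29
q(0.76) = -3.14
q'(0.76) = 0.34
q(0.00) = -1.38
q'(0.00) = -4.37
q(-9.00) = -573.60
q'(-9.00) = 216.58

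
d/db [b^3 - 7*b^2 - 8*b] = 3*b^2 - 14*b - 8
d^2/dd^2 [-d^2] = -2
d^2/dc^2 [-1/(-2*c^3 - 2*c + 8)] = (-3*c*(c^3 + c - 4) + (3*c^2 + 1)^2)/(c^3 + c - 4)^3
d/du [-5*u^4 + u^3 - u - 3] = -20*u^3 + 3*u^2 - 1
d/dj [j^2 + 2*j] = 2*j + 2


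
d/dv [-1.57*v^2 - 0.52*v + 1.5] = -3.14*v - 0.52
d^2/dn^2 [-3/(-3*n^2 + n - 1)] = 6*(-9*n^2 + 3*n + (6*n - 1)^2 - 3)/(3*n^2 - n + 1)^3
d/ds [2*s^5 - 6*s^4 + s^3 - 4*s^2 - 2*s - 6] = 10*s^4 - 24*s^3 + 3*s^2 - 8*s - 2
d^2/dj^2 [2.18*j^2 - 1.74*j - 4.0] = 4.36000000000000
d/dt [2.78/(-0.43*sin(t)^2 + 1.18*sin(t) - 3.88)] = (2.3908*sin(t) - 3.2804)*cos(t)/(0.43*sin(t)^2 - 1.18*sin(t) + 3.88)^2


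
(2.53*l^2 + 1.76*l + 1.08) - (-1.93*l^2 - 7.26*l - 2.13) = 4.46*l^2 + 9.02*l + 3.21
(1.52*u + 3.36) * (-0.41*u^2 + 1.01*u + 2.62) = -0.6232*u^3 + 0.1576*u^2 + 7.376*u + 8.8032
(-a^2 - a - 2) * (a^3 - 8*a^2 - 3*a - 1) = -a^5 + 7*a^4 + 9*a^3 + 20*a^2 + 7*a + 2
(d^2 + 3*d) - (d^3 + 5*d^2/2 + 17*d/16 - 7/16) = -d^3 - 3*d^2/2 + 31*d/16 + 7/16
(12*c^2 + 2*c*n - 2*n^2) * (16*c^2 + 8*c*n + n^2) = 192*c^4 + 128*c^3*n - 4*c^2*n^2 - 14*c*n^3 - 2*n^4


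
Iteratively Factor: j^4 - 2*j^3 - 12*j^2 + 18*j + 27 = (j - 3)*(j^3 + j^2 - 9*j - 9) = (j - 3)^2*(j^2 + 4*j + 3) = (j - 3)^2*(j + 3)*(j + 1)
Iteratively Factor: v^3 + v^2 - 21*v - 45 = (v - 5)*(v^2 + 6*v + 9) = (v - 5)*(v + 3)*(v + 3)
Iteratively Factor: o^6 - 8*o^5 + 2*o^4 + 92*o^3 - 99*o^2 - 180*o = (o + 3)*(o^5 - 11*o^4 + 35*o^3 - 13*o^2 - 60*o) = (o - 4)*(o + 3)*(o^4 - 7*o^3 + 7*o^2 + 15*o) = (o - 4)*(o - 3)*(o + 3)*(o^3 - 4*o^2 - 5*o) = o*(o - 4)*(o - 3)*(o + 3)*(o^2 - 4*o - 5) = o*(o - 5)*(o - 4)*(o - 3)*(o + 3)*(o + 1)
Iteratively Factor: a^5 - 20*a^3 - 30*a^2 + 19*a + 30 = (a + 2)*(a^4 - 2*a^3 - 16*a^2 + 2*a + 15) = (a + 1)*(a + 2)*(a^3 - 3*a^2 - 13*a + 15) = (a - 5)*(a + 1)*(a + 2)*(a^2 + 2*a - 3) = (a - 5)*(a - 1)*(a + 1)*(a + 2)*(a + 3)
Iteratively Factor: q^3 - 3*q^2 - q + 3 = (q + 1)*(q^2 - 4*q + 3) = (q - 1)*(q + 1)*(q - 3)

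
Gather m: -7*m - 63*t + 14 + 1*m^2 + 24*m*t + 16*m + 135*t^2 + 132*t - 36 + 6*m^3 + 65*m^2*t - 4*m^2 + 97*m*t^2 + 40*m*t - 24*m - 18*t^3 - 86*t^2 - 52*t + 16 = 6*m^3 + m^2*(65*t - 3) + m*(97*t^2 + 64*t - 15) - 18*t^3 + 49*t^2 + 17*t - 6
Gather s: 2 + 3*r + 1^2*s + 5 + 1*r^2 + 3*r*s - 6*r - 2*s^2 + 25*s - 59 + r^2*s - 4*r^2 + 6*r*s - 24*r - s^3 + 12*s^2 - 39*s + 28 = -3*r^2 - 27*r - s^3 + 10*s^2 + s*(r^2 + 9*r - 13) - 24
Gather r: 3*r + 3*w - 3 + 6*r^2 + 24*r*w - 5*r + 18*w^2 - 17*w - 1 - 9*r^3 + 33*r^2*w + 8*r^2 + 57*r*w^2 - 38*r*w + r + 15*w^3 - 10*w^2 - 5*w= -9*r^3 + r^2*(33*w + 14) + r*(57*w^2 - 14*w - 1) + 15*w^3 + 8*w^2 - 19*w - 4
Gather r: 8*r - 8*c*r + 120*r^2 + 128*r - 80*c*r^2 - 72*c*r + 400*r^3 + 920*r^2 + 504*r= 400*r^3 + r^2*(1040 - 80*c) + r*(640 - 80*c)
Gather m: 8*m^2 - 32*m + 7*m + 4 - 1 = 8*m^2 - 25*m + 3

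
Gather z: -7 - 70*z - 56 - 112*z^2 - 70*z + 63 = -112*z^2 - 140*z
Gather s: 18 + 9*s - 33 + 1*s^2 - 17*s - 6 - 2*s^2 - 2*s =-s^2 - 10*s - 21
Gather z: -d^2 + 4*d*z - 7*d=-d^2 + 4*d*z - 7*d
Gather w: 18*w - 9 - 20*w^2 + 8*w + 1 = -20*w^2 + 26*w - 8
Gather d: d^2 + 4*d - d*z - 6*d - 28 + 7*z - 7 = d^2 + d*(-z - 2) + 7*z - 35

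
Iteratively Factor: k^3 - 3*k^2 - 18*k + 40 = (k - 2)*(k^2 - k - 20) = (k - 2)*(k + 4)*(k - 5)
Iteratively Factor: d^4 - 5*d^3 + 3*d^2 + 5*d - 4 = (d - 4)*(d^3 - d^2 - d + 1) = (d - 4)*(d + 1)*(d^2 - 2*d + 1) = (d - 4)*(d - 1)*(d + 1)*(d - 1)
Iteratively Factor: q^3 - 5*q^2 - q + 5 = (q - 5)*(q^2 - 1) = (q - 5)*(q + 1)*(q - 1)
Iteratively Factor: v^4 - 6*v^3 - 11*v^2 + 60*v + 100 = (v - 5)*(v^3 - v^2 - 16*v - 20) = (v - 5)*(v + 2)*(v^2 - 3*v - 10) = (v - 5)^2*(v + 2)*(v + 2)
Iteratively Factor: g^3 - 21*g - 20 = (g + 1)*(g^2 - g - 20) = (g + 1)*(g + 4)*(g - 5)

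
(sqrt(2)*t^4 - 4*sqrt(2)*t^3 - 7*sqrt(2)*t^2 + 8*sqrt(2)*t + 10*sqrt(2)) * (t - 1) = sqrt(2)*t^5 - 5*sqrt(2)*t^4 - 3*sqrt(2)*t^3 + 15*sqrt(2)*t^2 + 2*sqrt(2)*t - 10*sqrt(2)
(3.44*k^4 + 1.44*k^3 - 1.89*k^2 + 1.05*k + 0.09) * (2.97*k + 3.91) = 10.2168*k^5 + 17.7272*k^4 + 0.0171000000000001*k^3 - 4.2714*k^2 + 4.3728*k + 0.3519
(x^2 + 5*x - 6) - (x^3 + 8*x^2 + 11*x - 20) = -x^3 - 7*x^2 - 6*x + 14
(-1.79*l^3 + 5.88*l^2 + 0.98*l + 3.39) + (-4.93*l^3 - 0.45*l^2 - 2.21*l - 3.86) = -6.72*l^3 + 5.43*l^2 - 1.23*l - 0.47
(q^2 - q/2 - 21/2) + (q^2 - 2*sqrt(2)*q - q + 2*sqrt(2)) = 2*q^2 - 2*sqrt(2)*q - 3*q/2 - 21/2 + 2*sqrt(2)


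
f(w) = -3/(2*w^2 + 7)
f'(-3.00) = -0.06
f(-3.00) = -0.12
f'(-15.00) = 0.00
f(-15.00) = -0.00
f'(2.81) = 0.06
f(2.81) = -0.13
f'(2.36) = 0.09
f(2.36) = -0.17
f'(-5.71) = -0.01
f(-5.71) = -0.04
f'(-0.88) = -0.14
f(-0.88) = -0.35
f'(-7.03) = -0.01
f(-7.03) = -0.03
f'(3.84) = 0.03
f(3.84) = -0.08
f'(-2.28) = -0.09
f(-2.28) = -0.17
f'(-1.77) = -0.12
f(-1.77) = -0.23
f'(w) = 12*w/(2*w^2 + 7)^2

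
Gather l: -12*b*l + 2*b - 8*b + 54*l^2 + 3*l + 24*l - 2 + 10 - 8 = -6*b + 54*l^2 + l*(27 - 12*b)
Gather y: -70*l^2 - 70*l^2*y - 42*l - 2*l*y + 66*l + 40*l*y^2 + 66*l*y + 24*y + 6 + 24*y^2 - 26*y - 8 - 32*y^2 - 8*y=-70*l^2 + 24*l + y^2*(40*l - 8) + y*(-70*l^2 + 64*l - 10) - 2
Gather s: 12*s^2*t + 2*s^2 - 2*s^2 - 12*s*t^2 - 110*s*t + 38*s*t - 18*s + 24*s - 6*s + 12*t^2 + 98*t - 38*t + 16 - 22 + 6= 12*s^2*t + s*(-12*t^2 - 72*t) + 12*t^2 + 60*t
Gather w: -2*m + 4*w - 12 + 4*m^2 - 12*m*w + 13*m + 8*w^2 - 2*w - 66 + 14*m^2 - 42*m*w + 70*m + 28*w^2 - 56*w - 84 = 18*m^2 + 81*m + 36*w^2 + w*(-54*m - 54) - 162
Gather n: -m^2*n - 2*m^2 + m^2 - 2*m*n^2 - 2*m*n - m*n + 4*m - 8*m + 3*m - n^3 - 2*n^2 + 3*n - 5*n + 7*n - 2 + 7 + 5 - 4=-m^2 - m - n^3 + n^2*(-2*m - 2) + n*(-m^2 - 3*m + 5) + 6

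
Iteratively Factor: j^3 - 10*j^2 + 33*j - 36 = (j - 3)*(j^2 - 7*j + 12) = (j - 3)^2*(j - 4)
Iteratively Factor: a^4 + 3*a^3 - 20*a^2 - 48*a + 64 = (a + 4)*(a^3 - a^2 - 16*a + 16) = (a - 1)*(a + 4)*(a^2 - 16) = (a - 4)*(a - 1)*(a + 4)*(a + 4)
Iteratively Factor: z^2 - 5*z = (z)*(z - 5)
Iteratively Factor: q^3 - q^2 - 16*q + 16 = (q - 4)*(q^2 + 3*q - 4) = (q - 4)*(q + 4)*(q - 1)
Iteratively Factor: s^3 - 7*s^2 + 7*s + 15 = (s - 5)*(s^2 - 2*s - 3) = (s - 5)*(s - 3)*(s + 1)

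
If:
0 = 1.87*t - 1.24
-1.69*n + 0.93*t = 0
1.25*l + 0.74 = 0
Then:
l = -0.59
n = 0.36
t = 0.66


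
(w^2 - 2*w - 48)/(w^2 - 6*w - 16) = (w + 6)/(w + 2)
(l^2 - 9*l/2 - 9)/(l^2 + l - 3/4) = 2*(l - 6)/(2*l - 1)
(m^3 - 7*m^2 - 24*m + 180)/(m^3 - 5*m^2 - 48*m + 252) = (m + 5)/(m + 7)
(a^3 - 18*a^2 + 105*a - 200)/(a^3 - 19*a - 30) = (a^2 - 13*a + 40)/(a^2 + 5*a + 6)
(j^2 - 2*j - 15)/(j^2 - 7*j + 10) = (j + 3)/(j - 2)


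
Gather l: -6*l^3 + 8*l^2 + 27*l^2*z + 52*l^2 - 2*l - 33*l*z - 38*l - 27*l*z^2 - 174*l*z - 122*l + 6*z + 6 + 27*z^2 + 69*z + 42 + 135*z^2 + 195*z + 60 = -6*l^3 + l^2*(27*z + 60) + l*(-27*z^2 - 207*z - 162) + 162*z^2 + 270*z + 108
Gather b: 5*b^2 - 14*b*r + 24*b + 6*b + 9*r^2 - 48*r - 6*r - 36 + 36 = 5*b^2 + b*(30 - 14*r) + 9*r^2 - 54*r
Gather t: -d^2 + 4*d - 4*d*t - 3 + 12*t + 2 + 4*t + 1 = -d^2 + 4*d + t*(16 - 4*d)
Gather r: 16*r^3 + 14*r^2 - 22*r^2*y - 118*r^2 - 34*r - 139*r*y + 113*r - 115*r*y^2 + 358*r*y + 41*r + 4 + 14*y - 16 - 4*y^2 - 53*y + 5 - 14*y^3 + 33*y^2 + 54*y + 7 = 16*r^3 + r^2*(-22*y - 104) + r*(-115*y^2 + 219*y + 120) - 14*y^3 + 29*y^2 + 15*y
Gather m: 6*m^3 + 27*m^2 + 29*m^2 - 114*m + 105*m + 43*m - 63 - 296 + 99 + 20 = 6*m^3 + 56*m^2 + 34*m - 240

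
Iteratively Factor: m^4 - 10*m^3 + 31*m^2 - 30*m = (m - 2)*(m^3 - 8*m^2 + 15*m) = m*(m - 2)*(m^2 - 8*m + 15) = m*(m - 5)*(m - 2)*(m - 3)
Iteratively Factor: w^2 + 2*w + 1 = (w + 1)*(w + 1)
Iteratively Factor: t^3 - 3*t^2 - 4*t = (t)*(t^2 - 3*t - 4) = t*(t + 1)*(t - 4)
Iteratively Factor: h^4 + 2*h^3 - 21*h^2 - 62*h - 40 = (h + 4)*(h^3 - 2*h^2 - 13*h - 10) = (h + 2)*(h + 4)*(h^2 - 4*h - 5) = (h - 5)*(h + 2)*(h + 4)*(h + 1)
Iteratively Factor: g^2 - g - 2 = (g - 2)*(g + 1)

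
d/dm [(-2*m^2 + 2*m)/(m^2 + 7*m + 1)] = 2*(-8*m^2 - 2*m + 1)/(m^4 + 14*m^3 + 51*m^2 + 14*m + 1)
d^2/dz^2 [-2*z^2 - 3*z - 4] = -4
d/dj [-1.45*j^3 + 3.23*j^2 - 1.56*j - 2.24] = -4.35*j^2 + 6.46*j - 1.56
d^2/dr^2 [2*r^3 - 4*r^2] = 12*r - 8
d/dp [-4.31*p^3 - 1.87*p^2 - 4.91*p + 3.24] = -12.93*p^2 - 3.74*p - 4.91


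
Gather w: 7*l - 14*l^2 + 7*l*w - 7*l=-14*l^2 + 7*l*w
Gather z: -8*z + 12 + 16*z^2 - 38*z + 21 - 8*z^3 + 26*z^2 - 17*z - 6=-8*z^3 + 42*z^2 - 63*z + 27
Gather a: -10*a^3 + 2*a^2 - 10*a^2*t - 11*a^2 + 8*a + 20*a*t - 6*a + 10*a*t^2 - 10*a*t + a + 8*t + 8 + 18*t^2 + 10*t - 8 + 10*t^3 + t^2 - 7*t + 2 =-10*a^3 + a^2*(-10*t - 9) + a*(10*t^2 + 10*t + 3) + 10*t^3 + 19*t^2 + 11*t + 2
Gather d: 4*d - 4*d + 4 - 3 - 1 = 0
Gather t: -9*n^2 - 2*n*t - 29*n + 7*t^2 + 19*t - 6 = -9*n^2 - 29*n + 7*t^2 + t*(19 - 2*n) - 6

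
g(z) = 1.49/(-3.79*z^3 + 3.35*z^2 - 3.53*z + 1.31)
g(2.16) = -0.05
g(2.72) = -0.02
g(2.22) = -0.05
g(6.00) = -0.00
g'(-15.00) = 0.00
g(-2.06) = 0.03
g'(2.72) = 0.03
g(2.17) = -0.05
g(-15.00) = 0.00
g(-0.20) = 0.68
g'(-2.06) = 0.03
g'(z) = 1.49*(11.37*z^2 - 6.7*z + 3.53)/(-3.79*z^3 + 3.35*z^2 - 3.53*z + 1.31)^2 = (16.9413*z^2 - 9.983*z + 5.2597)/(3.79*z^3 - 3.35*z^2 + 3.53*z - 1.31)^2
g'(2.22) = 0.07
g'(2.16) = 0.08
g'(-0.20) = 1.67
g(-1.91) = 0.03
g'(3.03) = 0.02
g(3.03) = -0.02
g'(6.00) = 0.00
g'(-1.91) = 0.04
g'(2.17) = 0.07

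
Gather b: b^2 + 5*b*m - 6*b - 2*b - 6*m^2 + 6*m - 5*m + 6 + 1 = b^2 + b*(5*m - 8) - 6*m^2 + m + 7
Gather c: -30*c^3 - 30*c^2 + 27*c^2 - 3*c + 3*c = -30*c^3 - 3*c^2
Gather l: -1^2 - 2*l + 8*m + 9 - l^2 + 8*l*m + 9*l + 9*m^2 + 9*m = -l^2 + l*(8*m + 7) + 9*m^2 + 17*m + 8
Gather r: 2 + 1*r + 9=r + 11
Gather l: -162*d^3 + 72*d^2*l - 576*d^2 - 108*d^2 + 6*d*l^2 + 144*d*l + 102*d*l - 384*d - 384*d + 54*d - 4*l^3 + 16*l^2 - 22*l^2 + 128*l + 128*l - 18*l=-162*d^3 - 684*d^2 - 714*d - 4*l^3 + l^2*(6*d - 6) + l*(72*d^2 + 246*d + 238)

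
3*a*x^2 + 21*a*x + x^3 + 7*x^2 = x*(3*a + x)*(x + 7)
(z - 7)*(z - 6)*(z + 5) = z^3 - 8*z^2 - 23*z + 210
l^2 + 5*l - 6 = (l - 1)*(l + 6)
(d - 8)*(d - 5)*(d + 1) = d^3 - 12*d^2 + 27*d + 40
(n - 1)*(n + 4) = n^2 + 3*n - 4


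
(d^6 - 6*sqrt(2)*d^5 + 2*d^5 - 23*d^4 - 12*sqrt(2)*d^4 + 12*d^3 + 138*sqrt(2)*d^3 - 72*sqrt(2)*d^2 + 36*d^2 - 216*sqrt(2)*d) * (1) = d^6 - 6*sqrt(2)*d^5 + 2*d^5 - 23*d^4 - 12*sqrt(2)*d^4 + 12*d^3 + 138*sqrt(2)*d^3 - 72*sqrt(2)*d^2 + 36*d^2 - 216*sqrt(2)*d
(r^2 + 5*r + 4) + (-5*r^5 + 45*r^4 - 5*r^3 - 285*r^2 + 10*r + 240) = -5*r^5 + 45*r^4 - 5*r^3 - 284*r^2 + 15*r + 244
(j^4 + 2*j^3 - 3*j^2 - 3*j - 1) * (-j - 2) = -j^5 - 4*j^4 - j^3 + 9*j^2 + 7*j + 2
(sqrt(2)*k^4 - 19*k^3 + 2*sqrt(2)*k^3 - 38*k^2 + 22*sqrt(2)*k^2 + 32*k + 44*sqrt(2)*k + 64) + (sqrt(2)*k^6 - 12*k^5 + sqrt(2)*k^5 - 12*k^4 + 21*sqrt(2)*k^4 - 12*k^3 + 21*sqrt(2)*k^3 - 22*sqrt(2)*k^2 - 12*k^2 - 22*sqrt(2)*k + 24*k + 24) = sqrt(2)*k^6 - 12*k^5 + sqrt(2)*k^5 - 12*k^4 + 22*sqrt(2)*k^4 - 31*k^3 + 23*sqrt(2)*k^3 - 50*k^2 + 22*sqrt(2)*k + 56*k + 88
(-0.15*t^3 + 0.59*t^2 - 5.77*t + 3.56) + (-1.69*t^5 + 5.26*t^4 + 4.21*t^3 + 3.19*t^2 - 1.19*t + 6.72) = -1.69*t^5 + 5.26*t^4 + 4.06*t^3 + 3.78*t^2 - 6.96*t + 10.28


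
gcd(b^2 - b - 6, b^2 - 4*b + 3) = b - 3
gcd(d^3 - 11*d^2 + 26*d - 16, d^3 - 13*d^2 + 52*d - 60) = d - 2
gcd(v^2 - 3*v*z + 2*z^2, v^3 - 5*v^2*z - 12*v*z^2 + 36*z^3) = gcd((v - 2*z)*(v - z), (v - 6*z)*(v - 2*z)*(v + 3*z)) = -v + 2*z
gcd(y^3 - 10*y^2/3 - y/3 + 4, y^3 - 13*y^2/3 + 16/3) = y^2 - y/3 - 4/3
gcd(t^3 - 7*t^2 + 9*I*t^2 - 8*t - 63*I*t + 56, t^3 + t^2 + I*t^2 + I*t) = t + I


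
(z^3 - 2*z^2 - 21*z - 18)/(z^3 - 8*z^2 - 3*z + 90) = (z + 1)/(z - 5)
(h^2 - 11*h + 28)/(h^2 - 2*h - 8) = (h - 7)/(h + 2)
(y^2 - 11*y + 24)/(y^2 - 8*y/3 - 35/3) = 3*(-y^2 + 11*y - 24)/(-3*y^2 + 8*y + 35)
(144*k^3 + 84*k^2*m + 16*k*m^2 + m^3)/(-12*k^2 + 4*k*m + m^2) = (-24*k^2 - 10*k*m - m^2)/(2*k - m)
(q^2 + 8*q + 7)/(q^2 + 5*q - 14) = (q + 1)/(q - 2)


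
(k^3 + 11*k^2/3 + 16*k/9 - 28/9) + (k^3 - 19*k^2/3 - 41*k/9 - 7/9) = 2*k^3 - 8*k^2/3 - 25*k/9 - 35/9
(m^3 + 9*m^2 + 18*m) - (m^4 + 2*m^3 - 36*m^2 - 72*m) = -m^4 - m^3 + 45*m^2 + 90*m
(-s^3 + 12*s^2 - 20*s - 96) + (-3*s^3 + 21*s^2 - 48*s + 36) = -4*s^3 + 33*s^2 - 68*s - 60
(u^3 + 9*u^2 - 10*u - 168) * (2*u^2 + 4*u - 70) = 2*u^5 + 22*u^4 - 54*u^3 - 1006*u^2 + 28*u + 11760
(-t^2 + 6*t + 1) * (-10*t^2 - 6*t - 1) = 10*t^4 - 54*t^3 - 45*t^2 - 12*t - 1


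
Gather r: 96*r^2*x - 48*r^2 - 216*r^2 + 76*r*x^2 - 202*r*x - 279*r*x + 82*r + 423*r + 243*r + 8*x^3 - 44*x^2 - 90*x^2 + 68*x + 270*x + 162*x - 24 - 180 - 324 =r^2*(96*x - 264) + r*(76*x^2 - 481*x + 748) + 8*x^3 - 134*x^2 + 500*x - 528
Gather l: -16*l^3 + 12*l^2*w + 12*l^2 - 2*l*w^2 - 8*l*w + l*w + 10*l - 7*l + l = -16*l^3 + l^2*(12*w + 12) + l*(-2*w^2 - 7*w + 4)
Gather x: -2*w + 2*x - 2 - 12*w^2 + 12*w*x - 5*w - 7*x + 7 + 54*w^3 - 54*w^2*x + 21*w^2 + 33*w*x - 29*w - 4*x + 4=54*w^3 + 9*w^2 - 36*w + x*(-54*w^2 + 45*w - 9) + 9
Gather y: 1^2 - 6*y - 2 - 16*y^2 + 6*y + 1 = -16*y^2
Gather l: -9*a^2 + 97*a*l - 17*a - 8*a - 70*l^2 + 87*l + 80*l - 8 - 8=-9*a^2 - 25*a - 70*l^2 + l*(97*a + 167) - 16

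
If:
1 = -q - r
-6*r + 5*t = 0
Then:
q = -5*t/6 - 1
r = 5*t/6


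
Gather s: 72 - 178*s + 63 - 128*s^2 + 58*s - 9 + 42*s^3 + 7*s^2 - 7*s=42*s^3 - 121*s^2 - 127*s + 126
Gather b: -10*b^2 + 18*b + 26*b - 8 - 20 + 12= -10*b^2 + 44*b - 16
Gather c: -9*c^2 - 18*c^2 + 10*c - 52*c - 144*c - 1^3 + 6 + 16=-27*c^2 - 186*c + 21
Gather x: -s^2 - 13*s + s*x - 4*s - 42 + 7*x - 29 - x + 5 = -s^2 - 17*s + x*(s + 6) - 66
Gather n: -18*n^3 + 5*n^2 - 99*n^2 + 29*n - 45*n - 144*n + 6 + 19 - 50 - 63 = -18*n^3 - 94*n^2 - 160*n - 88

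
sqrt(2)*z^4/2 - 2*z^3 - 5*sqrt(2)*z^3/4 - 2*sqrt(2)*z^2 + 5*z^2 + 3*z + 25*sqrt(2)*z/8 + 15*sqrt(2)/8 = (z - 3)*(z + 1/2)*(z - 5*sqrt(2)/2)*(sqrt(2)*z/2 + 1/2)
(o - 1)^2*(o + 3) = o^3 + o^2 - 5*o + 3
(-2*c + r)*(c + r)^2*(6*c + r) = -12*c^4 - 20*c^3*r - 3*c^2*r^2 + 6*c*r^3 + r^4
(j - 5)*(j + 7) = j^2 + 2*j - 35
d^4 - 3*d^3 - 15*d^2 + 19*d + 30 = (d - 5)*(d - 2)*(d + 1)*(d + 3)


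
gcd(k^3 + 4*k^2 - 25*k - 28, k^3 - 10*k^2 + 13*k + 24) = k + 1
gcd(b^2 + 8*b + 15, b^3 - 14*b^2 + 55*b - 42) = 1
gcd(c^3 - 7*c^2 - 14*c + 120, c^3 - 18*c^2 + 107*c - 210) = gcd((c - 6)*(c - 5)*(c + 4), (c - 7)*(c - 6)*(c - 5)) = c^2 - 11*c + 30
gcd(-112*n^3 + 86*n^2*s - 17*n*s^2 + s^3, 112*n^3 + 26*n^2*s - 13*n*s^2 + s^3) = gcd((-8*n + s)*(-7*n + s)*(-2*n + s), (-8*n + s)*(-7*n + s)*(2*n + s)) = 56*n^2 - 15*n*s + s^2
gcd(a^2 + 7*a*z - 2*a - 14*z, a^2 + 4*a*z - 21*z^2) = a + 7*z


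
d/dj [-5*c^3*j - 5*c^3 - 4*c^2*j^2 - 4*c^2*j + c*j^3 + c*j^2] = c*(-5*c^2 - 8*c*j - 4*c + 3*j^2 + 2*j)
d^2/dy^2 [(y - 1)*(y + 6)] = 2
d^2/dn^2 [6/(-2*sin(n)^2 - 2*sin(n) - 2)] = 3*(4*sin(n)^3 + 3*sin(n)^2 - 9*sin(n) - 7)*sin(n)/(sin(n)^2 + sin(n) + 1)^3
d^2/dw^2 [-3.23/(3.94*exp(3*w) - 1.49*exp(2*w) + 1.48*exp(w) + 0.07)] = (-3.23*(11.82*exp(2*w) - 2.98*exp(w) + 1.48)*(23.64*exp(2*w) - 5.96*exp(w) + 2.96)*exp(w) + (114.5358*exp(2*w) - 19.2508*exp(w) + 4.7804)*(3.94*exp(3*w) - 1.49*exp(2*w) + 1.48*exp(w) + 0.07))*exp(w)/(3.94*exp(3*w) - 1.49*exp(2*w) + 1.48*exp(w) + 0.07)^3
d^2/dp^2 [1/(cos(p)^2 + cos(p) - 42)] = (-4*sin(p)^4 + 171*sin(p)^2 - 153*cos(p)/4 - 3*cos(3*p)/4 - 81)/((cos(p) - 6)^3*(cos(p) + 7)^3)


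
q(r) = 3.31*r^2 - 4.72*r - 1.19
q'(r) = 6.62*r - 4.72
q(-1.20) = 9.24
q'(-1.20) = -12.66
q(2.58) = 8.67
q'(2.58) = 12.36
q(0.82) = -2.83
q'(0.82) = 0.71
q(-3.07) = 44.50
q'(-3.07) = -25.04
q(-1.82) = 18.36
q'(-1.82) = -16.77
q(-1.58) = 14.53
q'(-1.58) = -15.18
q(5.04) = 59.10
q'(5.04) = 28.64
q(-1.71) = 16.56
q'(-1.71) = -16.04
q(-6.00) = 146.29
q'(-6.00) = -44.44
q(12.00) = 418.81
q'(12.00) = 74.72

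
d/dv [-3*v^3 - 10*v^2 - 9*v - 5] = -9*v^2 - 20*v - 9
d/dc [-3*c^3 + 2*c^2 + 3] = c*(4 - 9*c)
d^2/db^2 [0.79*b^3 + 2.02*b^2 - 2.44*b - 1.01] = 4.74*b + 4.04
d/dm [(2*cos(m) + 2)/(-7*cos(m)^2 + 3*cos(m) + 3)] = -14*(cos(m) + 2)*sin(m)*cos(m)/(7*sin(m)^2 + 3*cos(m) - 4)^2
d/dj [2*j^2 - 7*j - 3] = 4*j - 7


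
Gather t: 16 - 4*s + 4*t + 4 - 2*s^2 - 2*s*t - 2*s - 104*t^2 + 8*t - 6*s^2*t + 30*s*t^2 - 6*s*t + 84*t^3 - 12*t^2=-2*s^2 - 6*s + 84*t^3 + t^2*(30*s - 116) + t*(-6*s^2 - 8*s + 12) + 20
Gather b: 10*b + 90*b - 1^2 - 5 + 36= 100*b + 30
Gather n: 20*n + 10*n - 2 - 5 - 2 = 30*n - 9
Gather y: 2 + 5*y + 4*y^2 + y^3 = y^3 + 4*y^2 + 5*y + 2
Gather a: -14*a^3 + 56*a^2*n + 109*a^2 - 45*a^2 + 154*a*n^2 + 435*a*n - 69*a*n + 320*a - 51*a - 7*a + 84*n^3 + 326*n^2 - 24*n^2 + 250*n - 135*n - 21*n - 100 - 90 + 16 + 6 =-14*a^3 + a^2*(56*n + 64) + a*(154*n^2 + 366*n + 262) + 84*n^3 + 302*n^2 + 94*n - 168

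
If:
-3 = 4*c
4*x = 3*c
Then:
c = -3/4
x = -9/16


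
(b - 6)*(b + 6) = b^2 - 36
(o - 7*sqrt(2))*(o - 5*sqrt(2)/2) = o^2 - 19*sqrt(2)*o/2 + 35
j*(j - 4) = j^2 - 4*j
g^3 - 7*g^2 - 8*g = g*(g - 8)*(g + 1)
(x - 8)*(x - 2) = x^2 - 10*x + 16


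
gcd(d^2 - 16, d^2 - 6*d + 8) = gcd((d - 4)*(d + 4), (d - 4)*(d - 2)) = d - 4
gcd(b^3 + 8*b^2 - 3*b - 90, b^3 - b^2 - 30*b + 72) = b^2 + 3*b - 18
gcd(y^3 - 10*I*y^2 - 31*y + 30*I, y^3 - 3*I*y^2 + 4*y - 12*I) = y^2 - 5*I*y - 6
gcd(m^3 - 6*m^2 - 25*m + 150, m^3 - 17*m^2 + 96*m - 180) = m^2 - 11*m + 30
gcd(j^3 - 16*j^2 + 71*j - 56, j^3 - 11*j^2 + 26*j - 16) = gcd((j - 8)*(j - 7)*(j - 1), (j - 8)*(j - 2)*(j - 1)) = j^2 - 9*j + 8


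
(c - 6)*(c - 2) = c^2 - 8*c + 12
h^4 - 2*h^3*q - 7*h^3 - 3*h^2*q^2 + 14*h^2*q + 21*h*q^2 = h*(h - 7)*(h - 3*q)*(h + q)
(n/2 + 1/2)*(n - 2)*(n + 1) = n^3/2 - 3*n/2 - 1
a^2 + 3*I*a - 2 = (a + I)*(a + 2*I)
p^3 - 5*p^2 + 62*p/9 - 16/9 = (p - 8/3)*(p - 2)*(p - 1/3)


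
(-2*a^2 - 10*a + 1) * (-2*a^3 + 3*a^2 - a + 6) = 4*a^5 + 14*a^4 - 30*a^3 + a^2 - 61*a + 6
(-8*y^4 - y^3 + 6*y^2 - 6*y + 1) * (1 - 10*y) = 80*y^5 + 2*y^4 - 61*y^3 + 66*y^2 - 16*y + 1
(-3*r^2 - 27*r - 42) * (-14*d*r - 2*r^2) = 42*d*r^3 + 378*d*r^2 + 588*d*r + 6*r^4 + 54*r^3 + 84*r^2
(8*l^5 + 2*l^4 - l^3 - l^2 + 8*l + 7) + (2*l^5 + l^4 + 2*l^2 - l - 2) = 10*l^5 + 3*l^4 - l^3 + l^2 + 7*l + 5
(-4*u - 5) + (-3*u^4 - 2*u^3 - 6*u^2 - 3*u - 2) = -3*u^4 - 2*u^3 - 6*u^2 - 7*u - 7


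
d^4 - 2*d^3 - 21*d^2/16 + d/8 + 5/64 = (d - 5/2)*(d - 1/4)*(d + 1/4)*(d + 1/2)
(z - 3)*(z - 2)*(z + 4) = z^3 - z^2 - 14*z + 24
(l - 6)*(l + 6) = l^2 - 36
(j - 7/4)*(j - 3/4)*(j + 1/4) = j^3 - 9*j^2/4 + 11*j/16 + 21/64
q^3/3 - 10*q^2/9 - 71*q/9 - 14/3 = (q/3 + 1)*(q - 7)*(q + 2/3)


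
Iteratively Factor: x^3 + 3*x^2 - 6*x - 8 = (x + 4)*(x^2 - x - 2) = (x + 1)*(x + 4)*(x - 2)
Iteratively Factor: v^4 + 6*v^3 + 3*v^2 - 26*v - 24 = (v + 4)*(v^3 + 2*v^2 - 5*v - 6) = (v - 2)*(v + 4)*(v^2 + 4*v + 3) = (v - 2)*(v + 1)*(v + 4)*(v + 3)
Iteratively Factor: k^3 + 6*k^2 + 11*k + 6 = (k + 1)*(k^2 + 5*k + 6) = (k + 1)*(k + 3)*(k + 2)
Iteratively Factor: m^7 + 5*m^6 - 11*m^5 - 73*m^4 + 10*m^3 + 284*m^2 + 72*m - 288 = (m - 2)*(m^6 + 7*m^5 + 3*m^4 - 67*m^3 - 124*m^2 + 36*m + 144) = (m - 2)*(m + 3)*(m^5 + 4*m^4 - 9*m^3 - 40*m^2 - 4*m + 48) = (m - 3)*(m - 2)*(m + 3)*(m^4 + 7*m^3 + 12*m^2 - 4*m - 16) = (m - 3)*(m - 2)*(m + 3)*(m + 4)*(m^3 + 3*m^2 - 4) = (m - 3)*(m - 2)*(m - 1)*(m + 3)*(m + 4)*(m^2 + 4*m + 4) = (m - 3)*(m - 2)*(m - 1)*(m + 2)*(m + 3)*(m + 4)*(m + 2)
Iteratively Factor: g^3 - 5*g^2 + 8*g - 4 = (g - 2)*(g^2 - 3*g + 2) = (g - 2)*(g - 1)*(g - 2)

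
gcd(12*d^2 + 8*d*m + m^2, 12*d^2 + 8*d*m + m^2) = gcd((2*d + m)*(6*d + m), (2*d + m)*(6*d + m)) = 12*d^2 + 8*d*m + m^2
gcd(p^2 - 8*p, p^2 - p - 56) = p - 8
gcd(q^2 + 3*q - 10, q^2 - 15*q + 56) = 1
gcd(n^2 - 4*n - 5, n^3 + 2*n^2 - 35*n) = n - 5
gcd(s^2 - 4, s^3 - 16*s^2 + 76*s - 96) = s - 2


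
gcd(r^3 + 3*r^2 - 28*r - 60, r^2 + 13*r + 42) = r + 6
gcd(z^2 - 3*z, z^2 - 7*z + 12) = z - 3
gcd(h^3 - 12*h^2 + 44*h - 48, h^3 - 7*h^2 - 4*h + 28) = h - 2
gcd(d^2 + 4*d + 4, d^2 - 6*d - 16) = d + 2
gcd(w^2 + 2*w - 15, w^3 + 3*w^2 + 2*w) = 1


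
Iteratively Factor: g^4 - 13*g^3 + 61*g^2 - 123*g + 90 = (g - 2)*(g^3 - 11*g^2 + 39*g - 45) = (g - 3)*(g - 2)*(g^2 - 8*g + 15) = (g - 3)^2*(g - 2)*(g - 5)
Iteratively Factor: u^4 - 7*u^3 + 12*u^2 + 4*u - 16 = (u - 2)*(u^3 - 5*u^2 + 2*u + 8) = (u - 4)*(u - 2)*(u^2 - u - 2) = (u - 4)*(u - 2)*(u + 1)*(u - 2)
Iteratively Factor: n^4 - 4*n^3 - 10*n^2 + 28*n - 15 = (n - 1)*(n^3 - 3*n^2 - 13*n + 15) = (n - 1)*(n + 3)*(n^2 - 6*n + 5) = (n - 1)^2*(n + 3)*(n - 5)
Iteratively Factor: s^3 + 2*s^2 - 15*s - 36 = (s + 3)*(s^2 - s - 12) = (s + 3)^2*(s - 4)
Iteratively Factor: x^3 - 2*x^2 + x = (x - 1)*(x^2 - x) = (x - 1)^2*(x)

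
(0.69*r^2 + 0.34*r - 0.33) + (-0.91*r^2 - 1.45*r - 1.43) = -0.22*r^2 - 1.11*r - 1.76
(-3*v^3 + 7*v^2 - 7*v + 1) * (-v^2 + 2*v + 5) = 3*v^5 - 13*v^4 + 6*v^3 + 20*v^2 - 33*v + 5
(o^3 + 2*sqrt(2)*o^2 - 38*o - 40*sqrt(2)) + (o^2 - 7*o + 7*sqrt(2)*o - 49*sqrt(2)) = o^3 + o^2 + 2*sqrt(2)*o^2 - 45*o + 7*sqrt(2)*o - 89*sqrt(2)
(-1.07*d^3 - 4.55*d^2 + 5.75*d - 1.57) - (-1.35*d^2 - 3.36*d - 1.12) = -1.07*d^3 - 3.2*d^2 + 9.11*d - 0.45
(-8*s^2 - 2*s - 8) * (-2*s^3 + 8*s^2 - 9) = 16*s^5 - 60*s^4 + 8*s^2 + 18*s + 72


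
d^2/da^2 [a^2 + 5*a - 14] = 2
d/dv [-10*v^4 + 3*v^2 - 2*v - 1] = -40*v^3 + 6*v - 2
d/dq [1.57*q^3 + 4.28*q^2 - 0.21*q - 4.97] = 4.71*q^2 + 8.56*q - 0.21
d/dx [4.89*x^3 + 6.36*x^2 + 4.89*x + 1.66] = 14.67*x^2 + 12.72*x + 4.89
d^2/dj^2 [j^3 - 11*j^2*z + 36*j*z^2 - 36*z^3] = 6*j - 22*z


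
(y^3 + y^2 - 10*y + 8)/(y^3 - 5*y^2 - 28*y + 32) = (y - 2)/(y - 8)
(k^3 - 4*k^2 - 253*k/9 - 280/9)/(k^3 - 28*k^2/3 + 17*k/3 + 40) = (k + 7/3)/(k - 3)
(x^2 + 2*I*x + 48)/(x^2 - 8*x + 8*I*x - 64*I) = (x - 6*I)/(x - 8)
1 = 1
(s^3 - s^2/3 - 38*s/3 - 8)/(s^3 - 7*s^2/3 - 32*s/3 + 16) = (3*s + 2)/(3*s - 4)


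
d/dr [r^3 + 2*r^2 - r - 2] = 3*r^2 + 4*r - 1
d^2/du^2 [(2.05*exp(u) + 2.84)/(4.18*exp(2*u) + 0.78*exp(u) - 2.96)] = (35.8184199999999*exp(4*u) + 191.802644*exp(3*u) + 179.964048*exp(2*u) + 147.015904*exp(u) + 24.518272)*exp(u)/(73.034632*exp(6*u) + 40.885416*exp(5*u) - 147.525576*exp(4*u) - 57.430152*exp(3*u) + 104.467872*exp(2*u) + 20.502144*exp(u) - 25.934336)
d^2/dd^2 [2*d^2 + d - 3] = 4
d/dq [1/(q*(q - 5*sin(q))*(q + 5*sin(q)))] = (-3*q^2 + 25*q*sin(2*q) + 25*sin(q)^2)/(q^2*(q - 5*sin(q))^2*(q + 5*sin(q))^2)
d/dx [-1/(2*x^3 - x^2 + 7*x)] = (6*x^2 - 2*x + 7)/(x^2*(2*x^2 - x + 7)^2)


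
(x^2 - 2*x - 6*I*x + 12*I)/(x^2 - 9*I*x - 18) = (x - 2)/(x - 3*I)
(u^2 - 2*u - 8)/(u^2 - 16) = (u + 2)/(u + 4)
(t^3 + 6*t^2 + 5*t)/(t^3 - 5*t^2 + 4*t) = (t^2 + 6*t + 5)/(t^2 - 5*t + 4)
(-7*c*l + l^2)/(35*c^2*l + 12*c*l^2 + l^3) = (-7*c + l)/(35*c^2 + 12*c*l + l^2)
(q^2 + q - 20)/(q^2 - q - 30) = (q - 4)/(q - 6)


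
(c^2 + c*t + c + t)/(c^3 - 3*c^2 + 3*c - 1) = (c^2 + c*t + c + t)/(c^3 - 3*c^2 + 3*c - 1)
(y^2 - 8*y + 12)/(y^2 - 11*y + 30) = (y - 2)/(y - 5)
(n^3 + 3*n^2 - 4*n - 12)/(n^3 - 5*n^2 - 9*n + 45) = (n^2 - 4)/(n^2 - 8*n + 15)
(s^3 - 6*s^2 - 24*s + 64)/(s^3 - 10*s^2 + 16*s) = (s + 4)/s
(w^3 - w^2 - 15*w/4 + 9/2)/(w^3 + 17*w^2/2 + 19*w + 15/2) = (4*w^3 - 4*w^2 - 15*w + 18)/(2*(2*w^3 + 17*w^2 + 38*w + 15))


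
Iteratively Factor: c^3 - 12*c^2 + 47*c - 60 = (c - 3)*(c^2 - 9*c + 20) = (c - 4)*(c - 3)*(c - 5)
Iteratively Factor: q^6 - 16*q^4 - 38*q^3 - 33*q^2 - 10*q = (q + 1)*(q^5 - q^4 - 15*q^3 - 23*q^2 - 10*q) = q*(q + 1)*(q^4 - q^3 - 15*q^2 - 23*q - 10) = q*(q - 5)*(q + 1)*(q^3 + 4*q^2 + 5*q + 2) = q*(q - 5)*(q + 1)*(q + 2)*(q^2 + 2*q + 1) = q*(q - 5)*(q + 1)^2*(q + 2)*(q + 1)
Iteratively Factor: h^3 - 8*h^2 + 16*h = (h - 4)*(h^2 - 4*h) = (h - 4)^2*(h)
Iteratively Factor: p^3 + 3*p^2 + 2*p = (p + 1)*(p^2 + 2*p) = p*(p + 1)*(p + 2)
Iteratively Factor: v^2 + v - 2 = (v + 2)*(v - 1)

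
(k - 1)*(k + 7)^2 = k^3 + 13*k^2 + 35*k - 49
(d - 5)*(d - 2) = d^2 - 7*d + 10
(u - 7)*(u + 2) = u^2 - 5*u - 14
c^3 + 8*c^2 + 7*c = c*(c + 1)*(c + 7)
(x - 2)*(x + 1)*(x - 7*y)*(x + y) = x^4 - 6*x^3*y - x^3 - 7*x^2*y^2 + 6*x^2*y - 2*x^2 + 7*x*y^2 + 12*x*y + 14*y^2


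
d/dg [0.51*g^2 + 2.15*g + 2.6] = 1.02*g + 2.15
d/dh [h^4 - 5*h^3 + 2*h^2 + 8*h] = 4*h^3 - 15*h^2 + 4*h + 8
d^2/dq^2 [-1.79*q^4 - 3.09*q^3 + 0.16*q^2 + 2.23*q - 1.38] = -21.48*q^2 - 18.54*q + 0.32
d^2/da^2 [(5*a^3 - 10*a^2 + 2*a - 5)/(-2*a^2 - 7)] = 2*(62*a^3 - 360*a^2 - 651*a + 420)/(8*a^6 + 84*a^4 + 294*a^2 + 343)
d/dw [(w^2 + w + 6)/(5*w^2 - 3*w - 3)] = (-8*w^2 - 66*w + 15)/(25*w^4 - 30*w^3 - 21*w^2 + 18*w + 9)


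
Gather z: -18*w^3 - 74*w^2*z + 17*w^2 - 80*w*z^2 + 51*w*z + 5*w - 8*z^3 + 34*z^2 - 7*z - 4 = -18*w^3 + 17*w^2 + 5*w - 8*z^3 + z^2*(34 - 80*w) + z*(-74*w^2 + 51*w - 7) - 4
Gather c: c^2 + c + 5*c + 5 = c^2 + 6*c + 5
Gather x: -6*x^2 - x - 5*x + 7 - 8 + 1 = -6*x^2 - 6*x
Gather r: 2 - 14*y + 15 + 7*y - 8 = 9 - 7*y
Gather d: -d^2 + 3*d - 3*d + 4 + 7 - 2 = 9 - d^2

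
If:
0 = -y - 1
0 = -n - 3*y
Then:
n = 3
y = -1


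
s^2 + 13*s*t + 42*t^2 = (s + 6*t)*(s + 7*t)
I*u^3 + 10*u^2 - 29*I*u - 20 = (u - 5*I)*(u - 4*I)*(I*u + 1)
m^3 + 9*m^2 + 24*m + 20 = (m + 2)^2*(m + 5)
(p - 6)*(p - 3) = p^2 - 9*p + 18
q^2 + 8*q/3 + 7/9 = (q + 1/3)*(q + 7/3)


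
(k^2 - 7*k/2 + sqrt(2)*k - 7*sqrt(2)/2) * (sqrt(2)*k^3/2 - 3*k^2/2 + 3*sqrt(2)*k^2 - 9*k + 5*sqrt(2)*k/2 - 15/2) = sqrt(2)*k^5/2 - k^4/2 + 5*sqrt(2)*k^4/4 - 19*sqrt(2)*k^3/2 - 5*k^3/4 - 25*sqrt(2)*k^2/2 + 8*k^2 + 35*k/4 + 24*sqrt(2)*k + 105*sqrt(2)/4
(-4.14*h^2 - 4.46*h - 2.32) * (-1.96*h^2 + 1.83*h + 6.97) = 8.1144*h^4 + 1.1654*h^3 - 32.4704*h^2 - 35.3318*h - 16.1704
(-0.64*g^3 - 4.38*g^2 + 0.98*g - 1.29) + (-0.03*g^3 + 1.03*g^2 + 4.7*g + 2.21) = -0.67*g^3 - 3.35*g^2 + 5.68*g + 0.92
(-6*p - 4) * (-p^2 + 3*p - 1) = 6*p^3 - 14*p^2 - 6*p + 4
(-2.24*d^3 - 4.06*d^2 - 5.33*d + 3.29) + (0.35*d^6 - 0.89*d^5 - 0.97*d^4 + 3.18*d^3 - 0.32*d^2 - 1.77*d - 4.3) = 0.35*d^6 - 0.89*d^5 - 0.97*d^4 + 0.94*d^3 - 4.38*d^2 - 7.1*d - 1.01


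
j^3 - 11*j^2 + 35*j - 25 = (j - 5)^2*(j - 1)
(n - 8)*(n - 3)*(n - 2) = n^3 - 13*n^2 + 46*n - 48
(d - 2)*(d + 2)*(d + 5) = d^3 + 5*d^2 - 4*d - 20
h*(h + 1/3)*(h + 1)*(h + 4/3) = h^4 + 8*h^3/3 + 19*h^2/9 + 4*h/9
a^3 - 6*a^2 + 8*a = a*(a - 4)*(a - 2)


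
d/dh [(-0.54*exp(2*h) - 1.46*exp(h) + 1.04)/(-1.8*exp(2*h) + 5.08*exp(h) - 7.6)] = (-5.3712*exp(2*h) + 11.952*exp(h) + 5.8128)*exp(h)/(3.24*exp(4*h) - 18.288*exp(3*h) + 53.1664*exp(2*h) - 77.216*exp(h) + 57.76)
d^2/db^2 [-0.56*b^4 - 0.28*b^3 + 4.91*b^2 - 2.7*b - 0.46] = -6.72*b^2 - 1.68*b + 9.82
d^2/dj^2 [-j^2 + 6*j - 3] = -2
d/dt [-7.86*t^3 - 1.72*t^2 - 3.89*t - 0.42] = -23.58*t^2 - 3.44*t - 3.89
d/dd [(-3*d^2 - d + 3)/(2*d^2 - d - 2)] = 5*(d^2 + 1)/(4*d^4 - 4*d^3 - 7*d^2 + 4*d + 4)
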